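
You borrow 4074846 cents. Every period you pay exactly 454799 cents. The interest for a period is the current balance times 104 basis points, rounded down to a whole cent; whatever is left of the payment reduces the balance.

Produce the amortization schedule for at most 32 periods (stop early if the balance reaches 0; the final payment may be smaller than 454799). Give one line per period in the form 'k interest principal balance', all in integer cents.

1 42378 412421 3662425
2 38089 416710 3245715
3 33755 421044 2824671
4 29376 425423 2399248
5 24952 429847 1969401
6 20481 434318 1535083
7 15964 438835 1096248
8 11400 443399 652849
9 6789 448010 204839
10 2130 204839 0

1. interest=⌊4074846·104/10000⌋=42378; principal=454799-42378=412421; balance=4074846-412421=3662425
2. interest=⌊3662425·104/10000⌋=38089; principal=454799-38089=416710; balance=3662425-416710=3245715
3. interest=⌊3245715·104/10000⌋=33755; principal=454799-33755=421044; balance=3245715-421044=2824671
4. interest=⌊2824671·104/10000⌋=29376; principal=454799-29376=425423; balance=2824671-425423=2399248
5. interest=⌊2399248·104/10000⌋=24952; principal=454799-24952=429847; balance=2399248-429847=1969401
6. interest=⌊1969401·104/10000⌋=20481; principal=454799-20481=434318; balance=1969401-434318=1535083
7. interest=⌊1535083·104/10000⌋=15964; principal=454799-15964=438835; balance=1535083-438835=1096248
8. interest=⌊1096248·104/10000⌋=11400; principal=454799-11400=443399; balance=1096248-443399=652849
9. interest=⌊652849·104/10000⌋=6789; principal=454799-6789=448010; balance=652849-448010=204839
10. interest=⌊204839·104/10000⌋=2130; principal=min(454799-2130,204839)=204839; balance=204839-204839=0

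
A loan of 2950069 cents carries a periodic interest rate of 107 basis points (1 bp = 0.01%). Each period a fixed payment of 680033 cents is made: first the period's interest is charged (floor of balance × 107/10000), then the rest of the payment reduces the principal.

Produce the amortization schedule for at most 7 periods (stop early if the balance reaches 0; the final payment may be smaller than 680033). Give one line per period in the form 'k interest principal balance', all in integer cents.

1 31565 648468 2301601
2 24627 655406 1646195
3 17614 662419 983776
4 10526 669507 314269
5 3362 314269 0

1. interest=⌊2950069·107/10000⌋=31565; principal=680033-31565=648468; balance=2950069-648468=2301601
2. interest=⌊2301601·107/10000⌋=24627; principal=680033-24627=655406; balance=2301601-655406=1646195
3. interest=⌊1646195·107/10000⌋=17614; principal=680033-17614=662419; balance=1646195-662419=983776
4. interest=⌊983776·107/10000⌋=10526; principal=680033-10526=669507; balance=983776-669507=314269
5. interest=⌊314269·107/10000⌋=3362; principal=min(680033-3362,314269)=314269; balance=314269-314269=0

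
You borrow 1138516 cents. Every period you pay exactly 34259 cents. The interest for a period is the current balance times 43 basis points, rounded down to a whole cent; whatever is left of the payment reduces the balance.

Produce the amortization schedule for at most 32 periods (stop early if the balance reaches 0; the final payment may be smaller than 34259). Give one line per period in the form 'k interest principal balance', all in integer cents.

1 4895 29364 1109152
2 4769 29490 1079662
3 4642 29617 1050045
4 4515 29744 1020301
5 4387 29872 990429
6 4258 30001 960428
7 4129 30130 930298
8 4000 30259 900039
9 3870 30389 869650
10 3739 30520 839130
11 3608 30651 808479
12 3476 30783 777696
13 3344 30915 746781
14 3211 31048 715733
15 3077 31182 684551
16 2943 31316 653235
17 2808 31451 621784
18 2673 31586 590198
19 2537 31722 558476
20 2401 31858 526618
21 2264 31995 494623
22 2126 32133 462490
23 1988 32271 430219
24 1849 32410 397809
25 1710 32549 365260
26 1570 32689 332571
27 1430 32829 299742
28 1288 32971 266771
29 1147 33112 233659
30 1004 33255 200404
31 861 33398 167006
32 718 33541 133465

1. interest=⌊1138516·43/10000⌋=4895; principal=34259-4895=29364; balance=1138516-29364=1109152
2. interest=⌊1109152·43/10000⌋=4769; principal=34259-4769=29490; balance=1109152-29490=1079662
3. interest=⌊1079662·43/10000⌋=4642; principal=34259-4642=29617; balance=1079662-29617=1050045
4. interest=⌊1050045·43/10000⌋=4515; principal=34259-4515=29744; balance=1050045-29744=1020301
5. interest=⌊1020301·43/10000⌋=4387; principal=34259-4387=29872; balance=1020301-29872=990429
6. interest=⌊990429·43/10000⌋=4258; principal=34259-4258=30001; balance=990429-30001=960428
7. interest=⌊960428·43/10000⌋=4129; principal=34259-4129=30130; balance=960428-30130=930298
8. interest=⌊930298·43/10000⌋=4000; principal=34259-4000=30259; balance=930298-30259=900039
9. interest=⌊900039·43/10000⌋=3870; principal=34259-3870=30389; balance=900039-30389=869650
10. interest=⌊869650·43/10000⌋=3739; principal=34259-3739=30520; balance=869650-30520=839130
11. interest=⌊839130·43/10000⌋=3608; principal=34259-3608=30651; balance=839130-30651=808479
12. interest=⌊808479·43/10000⌋=3476; principal=34259-3476=30783; balance=808479-30783=777696
13. interest=⌊777696·43/10000⌋=3344; principal=34259-3344=30915; balance=777696-30915=746781
14. interest=⌊746781·43/10000⌋=3211; principal=34259-3211=31048; balance=746781-31048=715733
15. interest=⌊715733·43/10000⌋=3077; principal=34259-3077=31182; balance=715733-31182=684551
16. interest=⌊684551·43/10000⌋=2943; principal=34259-2943=31316; balance=684551-31316=653235
17. interest=⌊653235·43/10000⌋=2808; principal=34259-2808=31451; balance=653235-31451=621784
18. interest=⌊621784·43/10000⌋=2673; principal=34259-2673=31586; balance=621784-31586=590198
19. interest=⌊590198·43/10000⌋=2537; principal=34259-2537=31722; balance=590198-31722=558476
20. interest=⌊558476·43/10000⌋=2401; principal=34259-2401=31858; balance=558476-31858=526618
21. interest=⌊526618·43/10000⌋=2264; principal=34259-2264=31995; balance=526618-31995=494623
22. interest=⌊494623·43/10000⌋=2126; principal=34259-2126=32133; balance=494623-32133=462490
23. interest=⌊462490·43/10000⌋=1988; principal=34259-1988=32271; balance=462490-32271=430219
24. interest=⌊430219·43/10000⌋=1849; principal=34259-1849=32410; balance=430219-32410=397809
25. interest=⌊397809·43/10000⌋=1710; principal=34259-1710=32549; balance=397809-32549=365260
26. interest=⌊365260·43/10000⌋=1570; principal=34259-1570=32689; balance=365260-32689=332571
27. interest=⌊332571·43/10000⌋=1430; principal=34259-1430=32829; balance=332571-32829=299742
28. interest=⌊299742·43/10000⌋=1288; principal=34259-1288=32971; balance=299742-32971=266771
29. interest=⌊266771·43/10000⌋=1147; principal=34259-1147=33112; balance=266771-33112=233659
30. interest=⌊233659·43/10000⌋=1004; principal=34259-1004=33255; balance=233659-33255=200404
31. interest=⌊200404·43/10000⌋=861; principal=34259-861=33398; balance=200404-33398=167006
32. interest=⌊167006·43/10000⌋=718; principal=34259-718=33541; balance=167006-33541=133465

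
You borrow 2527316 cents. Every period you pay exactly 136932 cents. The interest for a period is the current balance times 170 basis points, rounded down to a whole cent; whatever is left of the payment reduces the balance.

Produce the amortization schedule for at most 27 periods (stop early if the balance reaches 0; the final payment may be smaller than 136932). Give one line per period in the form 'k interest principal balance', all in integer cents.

1. interest=⌊2527316·170/10000⌋=42964; principal=136932-42964=93968; balance=2527316-93968=2433348
2. interest=⌊2433348·170/10000⌋=41366; principal=136932-41366=95566; balance=2433348-95566=2337782
3. interest=⌊2337782·170/10000⌋=39742; principal=136932-39742=97190; balance=2337782-97190=2240592
4. interest=⌊2240592·170/10000⌋=38090; principal=136932-38090=98842; balance=2240592-98842=2141750
5. interest=⌊2141750·170/10000⌋=36409; principal=136932-36409=100523; balance=2141750-100523=2041227
6. interest=⌊2041227·170/10000⌋=34700; principal=136932-34700=102232; balance=2041227-102232=1938995
7. interest=⌊1938995·170/10000⌋=32962; principal=136932-32962=103970; balance=1938995-103970=1835025
8. interest=⌊1835025·170/10000⌋=31195; principal=136932-31195=105737; balance=1835025-105737=1729288
9. interest=⌊1729288·170/10000⌋=29397; principal=136932-29397=107535; balance=1729288-107535=1621753
10. interest=⌊1621753·170/10000⌋=27569; principal=136932-27569=109363; balance=1621753-109363=1512390
11. interest=⌊1512390·170/10000⌋=25710; principal=136932-25710=111222; balance=1512390-111222=1401168
12. interest=⌊1401168·170/10000⌋=23819; principal=136932-23819=113113; balance=1401168-113113=1288055
13. interest=⌊1288055·170/10000⌋=21896; principal=136932-21896=115036; balance=1288055-115036=1173019
14. interest=⌊1173019·170/10000⌋=19941; principal=136932-19941=116991; balance=1173019-116991=1056028
15. interest=⌊1056028·170/10000⌋=17952; principal=136932-17952=118980; balance=1056028-118980=937048
16. interest=⌊937048·170/10000⌋=15929; principal=136932-15929=121003; balance=937048-121003=816045
17. interest=⌊816045·170/10000⌋=13872; principal=136932-13872=123060; balance=816045-123060=692985
18. interest=⌊692985·170/10000⌋=11780; principal=136932-11780=125152; balance=692985-125152=567833
19. interest=⌊567833·170/10000⌋=9653; principal=136932-9653=127279; balance=567833-127279=440554
20. interest=⌊440554·170/10000⌋=7489; principal=136932-7489=129443; balance=440554-129443=311111
21. interest=⌊311111·170/10000⌋=5288; principal=136932-5288=131644; balance=311111-131644=179467
22. interest=⌊179467·170/10000⌋=3050; principal=136932-3050=133882; balance=179467-133882=45585
23. interest=⌊45585·170/10000⌋=774; principal=min(136932-774,45585)=45585; balance=45585-45585=0

1 42964 93968 2433348
2 41366 95566 2337782
3 39742 97190 2240592
4 38090 98842 2141750
5 36409 100523 2041227
6 34700 102232 1938995
7 32962 103970 1835025
8 31195 105737 1729288
9 29397 107535 1621753
10 27569 109363 1512390
11 25710 111222 1401168
12 23819 113113 1288055
13 21896 115036 1173019
14 19941 116991 1056028
15 17952 118980 937048
16 15929 121003 816045
17 13872 123060 692985
18 11780 125152 567833
19 9653 127279 440554
20 7489 129443 311111
21 5288 131644 179467
22 3050 133882 45585
23 774 45585 0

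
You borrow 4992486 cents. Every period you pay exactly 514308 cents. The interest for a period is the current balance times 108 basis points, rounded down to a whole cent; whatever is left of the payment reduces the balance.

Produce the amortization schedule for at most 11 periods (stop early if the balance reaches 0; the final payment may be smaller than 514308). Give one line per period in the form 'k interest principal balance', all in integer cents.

1 53918 460390 4532096
2 48946 465362 4066734
3 43920 470388 3596346
4 38840 475468 3120878
5 33705 480603 2640275
6 28514 485794 2154481
7 23268 491040 1663441
8 17965 496343 1167098
9 12604 501704 665394
10 7186 507122 158272
11 1709 158272 0

1. interest=⌊4992486·108/10000⌋=53918; principal=514308-53918=460390; balance=4992486-460390=4532096
2. interest=⌊4532096·108/10000⌋=48946; principal=514308-48946=465362; balance=4532096-465362=4066734
3. interest=⌊4066734·108/10000⌋=43920; principal=514308-43920=470388; balance=4066734-470388=3596346
4. interest=⌊3596346·108/10000⌋=38840; principal=514308-38840=475468; balance=3596346-475468=3120878
5. interest=⌊3120878·108/10000⌋=33705; principal=514308-33705=480603; balance=3120878-480603=2640275
6. interest=⌊2640275·108/10000⌋=28514; principal=514308-28514=485794; balance=2640275-485794=2154481
7. interest=⌊2154481·108/10000⌋=23268; principal=514308-23268=491040; balance=2154481-491040=1663441
8. interest=⌊1663441·108/10000⌋=17965; principal=514308-17965=496343; balance=1663441-496343=1167098
9. interest=⌊1167098·108/10000⌋=12604; principal=514308-12604=501704; balance=1167098-501704=665394
10. interest=⌊665394·108/10000⌋=7186; principal=514308-7186=507122; balance=665394-507122=158272
11. interest=⌊158272·108/10000⌋=1709; principal=min(514308-1709,158272)=158272; balance=158272-158272=0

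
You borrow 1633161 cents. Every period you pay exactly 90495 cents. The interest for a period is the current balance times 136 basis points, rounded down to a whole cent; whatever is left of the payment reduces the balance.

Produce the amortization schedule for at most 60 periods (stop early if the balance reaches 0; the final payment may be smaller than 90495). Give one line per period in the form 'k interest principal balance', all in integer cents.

1 22210 68285 1564876
2 21282 69213 1495663
3 20341 70154 1425509
4 19386 71109 1354400
5 18419 72076 1282324
6 17439 73056 1209268
7 16446 74049 1135219
8 15438 75057 1060162
9 14418 76077 984085
10 13383 77112 906973
11 12334 78161 828812
12 11271 79224 749588
13 10194 80301 669287
14 9102 81393 587894
15 7995 82500 505394
16 6873 83622 421772
17 5736 84759 337013
18 4583 85912 251101
19 3414 87081 164020
20 2230 88265 75755
21 1030 75755 0

1. interest=⌊1633161·136/10000⌋=22210; principal=90495-22210=68285; balance=1633161-68285=1564876
2. interest=⌊1564876·136/10000⌋=21282; principal=90495-21282=69213; balance=1564876-69213=1495663
3. interest=⌊1495663·136/10000⌋=20341; principal=90495-20341=70154; balance=1495663-70154=1425509
4. interest=⌊1425509·136/10000⌋=19386; principal=90495-19386=71109; balance=1425509-71109=1354400
5. interest=⌊1354400·136/10000⌋=18419; principal=90495-18419=72076; balance=1354400-72076=1282324
6. interest=⌊1282324·136/10000⌋=17439; principal=90495-17439=73056; balance=1282324-73056=1209268
7. interest=⌊1209268·136/10000⌋=16446; principal=90495-16446=74049; balance=1209268-74049=1135219
8. interest=⌊1135219·136/10000⌋=15438; principal=90495-15438=75057; balance=1135219-75057=1060162
9. interest=⌊1060162·136/10000⌋=14418; principal=90495-14418=76077; balance=1060162-76077=984085
10. interest=⌊984085·136/10000⌋=13383; principal=90495-13383=77112; balance=984085-77112=906973
11. interest=⌊906973·136/10000⌋=12334; principal=90495-12334=78161; balance=906973-78161=828812
12. interest=⌊828812·136/10000⌋=11271; principal=90495-11271=79224; balance=828812-79224=749588
13. interest=⌊749588·136/10000⌋=10194; principal=90495-10194=80301; balance=749588-80301=669287
14. interest=⌊669287·136/10000⌋=9102; principal=90495-9102=81393; balance=669287-81393=587894
15. interest=⌊587894·136/10000⌋=7995; principal=90495-7995=82500; balance=587894-82500=505394
16. interest=⌊505394·136/10000⌋=6873; principal=90495-6873=83622; balance=505394-83622=421772
17. interest=⌊421772·136/10000⌋=5736; principal=90495-5736=84759; balance=421772-84759=337013
18. interest=⌊337013·136/10000⌋=4583; principal=90495-4583=85912; balance=337013-85912=251101
19. interest=⌊251101·136/10000⌋=3414; principal=90495-3414=87081; balance=251101-87081=164020
20. interest=⌊164020·136/10000⌋=2230; principal=90495-2230=88265; balance=164020-88265=75755
21. interest=⌊75755·136/10000⌋=1030; principal=min(90495-1030,75755)=75755; balance=75755-75755=0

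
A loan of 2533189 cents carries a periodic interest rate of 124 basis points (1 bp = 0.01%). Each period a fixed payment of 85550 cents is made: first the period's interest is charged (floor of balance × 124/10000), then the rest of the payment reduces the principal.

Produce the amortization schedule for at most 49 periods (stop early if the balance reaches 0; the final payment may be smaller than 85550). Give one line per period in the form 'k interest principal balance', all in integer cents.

1 31411 54139 2479050
2 30740 54810 2424240
3 30060 55490 2368750
4 29372 56178 2312572
5 28675 56875 2255697
6 27970 57580 2198117
7 27256 58294 2139823
8 26533 59017 2080806
9 25801 59749 2021057
10 25061 60489 1960568
11 24311 61239 1899329
12 23551 61999 1837330
13 22782 62768 1774562
14 22004 63546 1711016
15 21216 64334 1646682
16 20418 65132 1581550
17 19611 65939 1515611
18 18793 66757 1448854
19 17965 67585 1381269
20 17127 68423 1312846
21 16279 69271 1243575
22 15420 70130 1173445
23 14550 71000 1102445
24 13670 71880 1030565
25 12779 72771 957794
26 11876 73674 884120
27 10963 74587 809533
28 10038 75512 734021
29 9101 76449 657572
30 8153 77397 580175
31 7194 78356 501819
32 6222 79328 422491
33 5238 80312 342179
34 4243 81307 260872
35 3234 82316 178556
36 2214 83336 95220
37 1180 84370 10850
38 134 10850 0

1. interest=⌊2533189·124/10000⌋=31411; principal=85550-31411=54139; balance=2533189-54139=2479050
2. interest=⌊2479050·124/10000⌋=30740; principal=85550-30740=54810; balance=2479050-54810=2424240
3. interest=⌊2424240·124/10000⌋=30060; principal=85550-30060=55490; balance=2424240-55490=2368750
4. interest=⌊2368750·124/10000⌋=29372; principal=85550-29372=56178; balance=2368750-56178=2312572
5. interest=⌊2312572·124/10000⌋=28675; principal=85550-28675=56875; balance=2312572-56875=2255697
6. interest=⌊2255697·124/10000⌋=27970; principal=85550-27970=57580; balance=2255697-57580=2198117
7. interest=⌊2198117·124/10000⌋=27256; principal=85550-27256=58294; balance=2198117-58294=2139823
8. interest=⌊2139823·124/10000⌋=26533; principal=85550-26533=59017; balance=2139823-59017=2080806
9. interest=⌊2080806·124/10000⌋=25801; principal=85550-25801=59749; balance=2080806-59749=2021057
10. interest=⌊2021057·124/10000⌋=25061; principal=85550-25061=60489; balance=2021057-60489=1960568
11. interest=⌊1960568·124/10000⌋=24311; principal=85550-24311=61239; balance=1960568-61239=1899329
12. interest=⌊1899329·124/10000⌋=23551; principal=85550-23551=61999; balance=1899329-61999=1837330
13. interest=⌊1837330·124/10000⌋=22782; principal=85550-22782=62768; balance=1837330-62768=1774562
14. interest=⌊1774562·124/10000⌋=22004; principal=85550-22004=63546; balance=1774562-63546=1711016
15. interest=⌊1711016·124/10000⌋=21216; principal=85550-21216=64334; balance=1711016-64334=1646682
16. interest=⌊1646682·124/10000⌋=20418; principal=85550-20418=65132; balance=1646682-65132=1581550
17. interest=⌊1581550·124/10000⌋=19611; principal=85550-19611=65939; balance=1581550-65939=1515611
18. interest=⌊1515611·124/10000⌋=18793; principal=85550-18793=66757; balance=1515611-66757=1448854
19. interest=⌊1448854·124/10000⌋=17965; principal=85550-17965=67585; balance=1448854-67585=1381269
20. interest=⌊1381269·124/10000⌋=17127; principal=85550-17127=68423; balance=1381269-68423=1312846
21. interest=⌊1312846·124/10000⌋=16279; principal=85550-16279=69271; balance=1312846-69271=1243575
22. interest=⌊1243575·124/10000⌋=15420; principal=85550-15420=70130; balance=1243575-70130=1173445
23. interest=⌊1173445·124/10000⌋=14550; principal=85550-14550=71000; balance=1173445-71000=1102445
24. interest=⌊1102445·124/10000⌋=13670; principal=85550-13670=71880; balance=1102445-71880=1030565
25. interest=⌊1030565·124/10000⌋=12779; principal=85550-12779=72771; balance=1030565-72771=957794
26. interest=⌊957794·124/10000⌋=11876; principal=85550-11876=73674; balance=957794-73674=884120
27. interest=⌊884120·124/10000⌋=10963; principal=85550-10963=74587; balance=884120-74587=809533
28. interest=⌊809533·124/10000⌋=10038; principal=85550-10038=75512; balance=809533-75512=734021
29. interest=⌊734021·124/10000⌋=9101; principal=85550-9101=76449; balance=734021-76449=657572
30. interest=⌊657572·124/10000⌋=8153; principal=85550-8153=77397; balance=657572-77397=580175
31. interest=⌊580175·124/10000⌋=7194; principal=85550-7194=78356; balance=580175-78356=501819
32. interest=⌊501819·124/10000⌋=6222; principal=85550-6222=79328; balance=501819-79328=422491
33. interest=⌊422491·124/10000⌋=5238; principal=85550-5238=80312; balance=422491-80312=342179
34. interest=⌊342179·124/10000⌋=4243; principal=85550-4243=81307; balance=342179-81307=260872
35. interest=⌊260872·124/10000⌋=3234; principal=85550-3234=82316; balance=260872-82316=178556
36. interest=⌊178556·124/10000⌋=2214; principal=85550-2214=83336; balance=178556-83336=95220
37. interest=⌊95220·124/10000⌋=1180; principal=85550-1180=84370; balance=95220-84370=10850
38. interest=⌊10850·124/10000⌋=134; principal=min(85550-134,10850)=10850; balance=10850-10850=0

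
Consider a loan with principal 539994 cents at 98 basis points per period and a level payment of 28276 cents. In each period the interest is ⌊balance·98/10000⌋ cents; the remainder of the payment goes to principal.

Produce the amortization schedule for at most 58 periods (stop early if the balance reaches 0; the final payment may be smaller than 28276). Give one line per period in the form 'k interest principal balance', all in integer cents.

1 5291 22985 517009
2 5066 23210 493799
3 4839 23437 470362
4 4609 23667 446695
5 4377 23899 422796
6 4143 24133 398663
7 3906 24370 374293
8 3668 24608 349685
9 3426 24850 324835
10 3183 25093 299742
11 2937 25339 274403
12 2689 25587 248816
13 2438 25838 222978
14 2185 26091 196887
15 1929 26347 170540
16 1671 26605 143935
17 1410 26866 117069
18 1147 27129 89940
19 881 27395 62545
20 612 27664 34881
21 341 27935 6946
22 68 6946 0

1. interest=⌊539994·98/10000⌋=5291; principal=28276-5291=22985; balance=539994-22985=517009
2. interest=⌊517009·98/10000⌋=5066; principal=28276-5066=23210; balance=517009-23210=493799
3. interest=⌊493799·98/10000⌋=4839; principal=28276-4839=23437; balance=493799-23437=470362
4. interest=⌊470362·98/10000⌋=4609; principal=28276-4609=23667; balance=470362-23667=446695
5. interest=⌊446695·98/10000⌋=4377; principal=28276-4377=23899; balance=446695-23899=422796
6. interest=⌊422796·98/10000⌋=4143; principal=28276-4143=24133; balance=422796-24133=398663
7. interest=⌊398663·98/10000⌋=3906; principal=28276-3906=24370; balance=398663-24370=374293
8. interest=⌊374293·98/10000⌋=3668; principal=28276-3668=24608; balance=374293-24608=349685
9. interest=⌊349685·98/10000⌋=3426; principal=28276-3426=24850; balance=349685-24850=324835
10. interest=⌊324835·98/10000⌋=3183; principal=28276-3183=25093; balance=324835-25093=299742
11. interest=⌊299742·98/10000⌋=2937; principal=28276-2937=25339; balance=299742-25339=274403
12. interest=⌊274403·98/10000⌋=2689; principal=28276-2689=25587; balance=274403-25587=248816
13. interest=⌊248816·98/10000⌋=2438; principal=28276-2438=25838; balance=248816-25838=222978
14. interest=⌊222978·98/10000⌋=2185; principal=28276-2185=26091; balance=222978-26091=196887
15. interest=⌊196887·98/10000⌋=1929; principal=28276-1929=26347; balance=196887-26347=170540
16. interest=⌊170540·98/10000⌋=1671; principal=28276-1671=26605; balance=170540-26605=143935
17. interest=⌊143935·98/10000⌋=1410; principal=28276-1410=26866; balance=143935-26866=117069
18. interest=⌊117069·98/10000⌋=1147; principal=28276-1147=27129; balance=117069-27129=89940
19. interest=⌊89940·98/10000⌋=881; principal=28276-881=27395; balance=89940-27395=62545
20. interest=⌊62545·98/10000⌋=612; principal=28276-612=27664; balance=62545-27664=34881
21. interest=⌊34881·98/10000⌋=341; principal=28276-341=27935; balance=34881-27935=6946
22. interest=⌊6946·98/10000⌋=68; principal=min(28276-68,6946)=6946; balance=6946-6946=0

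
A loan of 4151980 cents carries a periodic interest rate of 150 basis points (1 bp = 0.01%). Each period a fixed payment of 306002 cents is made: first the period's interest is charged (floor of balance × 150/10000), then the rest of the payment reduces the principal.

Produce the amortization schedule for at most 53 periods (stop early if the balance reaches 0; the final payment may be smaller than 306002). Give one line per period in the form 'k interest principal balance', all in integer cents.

1. interest=⌊4151980·150/10000⌋=62279; principal=306002-62279=243723; balance=4151980-243723=3908257
2. interest=⌊3908257·150/10000⌋=58623; principal=306002-58623=247379; balance=3908257-247379=3660878
3. interest=⌊3660878·150/10000⌋=54913; principal=306002-54913=251089; balance=3660878-251089=3409789
4. interest=⌊3409789·150/10000⌋=51146; principal=306002-51146=254856; balance=3409789-254856=3154933
5. interest=⌊3154933·150/10000⌋=47323; principal=306002-47323=258679; balance=3154933-258679=2896254
6. interest=⌊2896254·150/10000⌋=43443; principal=306002-43443=262559; balance=2896254-262559=2633695
7. interest=⌊2633695·150/10000⌋=39505; principal=306002-39505=266497; balance=2633695-266497=2367198
8. interest=⌊2367198·150/10000⌋=35507; principal=306002-35507=270495; balance=2367198-270495=2096703
9. interest=⌊2096703·150/10000⌋=31450; principal=306002-31450=274552; balance=2096703-274552=1822151
10. interest=⌊1822151·150/10000⌋=27332; principal=306002-27332=278670; balance=1822151-278670=1543481
11. interest=⌊1543481·150/10000⌋=23152; principal=306002-23152=282850; balance=1543481-282850=1260631
12. interest=⌊1260631·150/10000⌋=18909; principal=306002-18909=287093; balance=1260631-287093=973538
13. interest=⌊973538·150/10000⌋=14603; principal=306002-14603=291399; balance=973538-291399=682139
14. interest=⌊682139·150/10000⌋=10232; principal=306002-10232=295770; balance=682139-295770=386369
15. interest=⌊386369·150/10000⌋=5795; principal=306002-5795=300207; balance=386369-300207=86162
16. interest=⌊86162·150/10000⌋=1292; principal=min(306002-1292,86162)=86162; balance=86162-86162=0

1 62279 243723 3908257
2 58623 247379 3660878
3 54913 251089 3409789
4 51146 254856 3154933
5 47323 258679 2896254
6 43443 262559 2633695
7 39505 266497 2367198
8 35507 270495 2096703
9 31450 274552 1822151
10 27332 278670 1543481
11 23152 282850 1260631
12 18909 287093 973538
13 14603 291399 682139
14 10232 295770 386369
15 5795 300207 86162
16 1292 86162 0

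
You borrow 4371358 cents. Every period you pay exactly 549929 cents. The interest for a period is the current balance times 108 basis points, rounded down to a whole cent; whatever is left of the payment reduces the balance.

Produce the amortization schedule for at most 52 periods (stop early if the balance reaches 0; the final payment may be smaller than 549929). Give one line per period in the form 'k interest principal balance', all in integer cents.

1. interest=⌊4371358·108/10000⌋=47210; principal=549929-47210=502719; balance=4371358-502719=3868639
2. interest=⌊3868639·108/10000⌋=41781; principal=549929-41781=508148; balance=3868639-508148=3360491
3. interest=⌊3360491·108/10000⌋=36293; principal=549929-36293=513636; balance=3360491-513636=2846855
4. interest=⌊2846855·108/10000⌋=30746; principal=549929-30746=519183; balance=2846855-519183=2327672
5. interest=⌊2327672·108/10000⌋=25138; principal=549929-25138=524791; balance=2327672-524791=1802881
6. interest=⌊1802881·108/10000⌋=19471; principal=549929-19471=530458; balance=1802881-530458=1272423
7. interest=⌊1272423·108/10000⌋=13742; principal=549929-13742=536187; balance=1272423-536187=736236
8. interest=⌊736236·108/10000⌋=7951; principal=549929-7951=541978; balance=736236-541978=194258
9. interest=⌊194258·108/10000⌋=2097; principal=min(549929-2097,194258)=194258; balance=194258-194258=0

1 47210 502719 3868639
2 41781 508148 3360491
3 36293 513636 2846855
4 30746 519183 2327672
5 25138 524791 1802881
6 19471 530458 1272423
7 13742 536187 736236
8 7951 541978 194258
9 2097 194258 0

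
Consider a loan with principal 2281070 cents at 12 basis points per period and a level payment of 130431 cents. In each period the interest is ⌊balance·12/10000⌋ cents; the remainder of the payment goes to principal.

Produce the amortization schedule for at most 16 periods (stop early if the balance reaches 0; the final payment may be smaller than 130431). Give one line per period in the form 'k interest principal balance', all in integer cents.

1 2737 127694 2153376
2 2584 127847 2025529
3 2430 128001 1897528
4 2277 128154 1769374
5 2123 128308 1641066
6 1969 128462 1512604
7 1815 128616 1383988
8 1660 128771 1255217
9 1506 128925 1126292
10 1351 129080 997212
11 1196 129235 867977
12 1041 129390 738587
13 886 129545 609042
14 730 129701 479341
15 575 129856 349485
16 419 130012 219473

1. interest=⌊2281070·12/10000⌋=2737; principal=130431-2737=127694; balance=2281070-127694=2153376
2. interest=⌊2153376·12/10000⌋=2584; principal=130431-2584=127847; balance=2153376-127847=2025529
3. interest=⌊2025529·12/10000⌋=2430; principal=130431-2430=128001; balance=2025529-128001=1897528
4. interest=⌊1897528·12/10000⌋=2277; principal=130431-2277=128154; balance=1897528-128154=1769374
5. interest=⌊1769374·12/10000⌋=2123; principal=130431-2123=128308; balance=1769374-128308=1641066
6. interest=⌊1641066·12/10000⌋=1969; principal=130431-1969=128462; balance=1641066-128462=1512604
7. interest=⌊1512604·12/10000⌋=1815; principal=130431-1815=128616; balance=1512604-128616=1383988
8. interest=⌊1383988·12/10000⌋=1660; principal=130431-1660=128771; balance=1383988-128771=1255217
9. interest=⌊1255217·12/10000⌋=1506; principal=130431-1506=128925; balance=1255217-128925=1126292
10. interest=⌊1126292·12/10000⌋=1351; principal=130431-1351=129080; balance=1126292-129080=997212
11. interest=⌊997212·12/10000⌋=1196; principal=130431-1196=129235; balance=997212-129235=867977
12. interest=⌊867977·12/10000⌋=1041; principal=130431-1041=129390; balance=867977-129390=738587
13. interest=⌊738587·12/10000⌋=886; principal=130431-886=129545; balance=738587-129545=609042
14. interest=⌊609042·12/10000⌋=730; principal=130431-730=129701; balance=609042-129701=479341
15. interest=⌊479341·12/10000⌋=575; principal=130431-575=129856; balance=479341-129856=349485
16. interest=⌊349485·12/10000⌋=419; principal=130431-419=130012; balance=349485-130012=219473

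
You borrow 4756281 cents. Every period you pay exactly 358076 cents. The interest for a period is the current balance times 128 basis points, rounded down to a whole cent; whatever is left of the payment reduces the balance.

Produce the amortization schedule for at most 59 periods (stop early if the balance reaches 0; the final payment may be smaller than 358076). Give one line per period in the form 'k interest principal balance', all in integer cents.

1. interest=⌊4756281·128/10000⌋=60880; principal=358076-60880=297196; balance=4756281-297196=4459085
2. interest=⌊4459085·128/10000⌋=57076; principal=358076-57076=301000; balance=4459085-301000=4158085
3. interest=⌊4158085·128/10000⌋=53223; principal=358076-53223=304853; balance=4158085-304853=3853232
4. interest=⌊3853232·128/10000⌋=49321; principal=358076-49321=308755; balance=3853232-308755=3544477
5. interest=⌊3544477·128/10000⌋=45369; principal=358076-45369=312707; balance=3544477-312707=3231770
6. interest=⌊3231770·128/10000⌋=41366; principal=358076-41366=316710; balance=3231770-316710=2915060
7. interest=⌊2915060·128/10000⌋=37312; principal=358076-37312=320764; balance=2915060-320764=2594296
8. interest=⌊2594296·128/10000⌋=33206; principal=358076-33206=324870; balance=2594296-324870=2269426
9. interest=⌊2269426·128/10000⌋=29048; principal=358076-29048=329028; balance=2269426-329028=1940398
10. interest=⌊1940398·128/10000⌋=24837; principal=358076-24837=333239; balance=1940398-333239=1607159
11. interest=⌊1607159·128/10000⌋=20571; principal=358076-20571=337505; balance=1607159-337505=1269654
12. interest=⌊1269654·128/10000⌋=16251; principal=358076-16251=341825; balance=1269654-341825=927829
13. interest=⌊927829·128/10000⌋=11876; principal=358076-11876=346200; balance=927829-346200=581629
14. interest=⌊581629·128/10000⌋=7444; principal=358076-7444=350632; balance=581629-350632=230997
15. interest=⌊230997·128/10000⌋=2956; principal=min(358076-2956,230997)=230997; balance=230997-230997=0

1 60880 297196 4459085
2 57076 301000 4158085
3 53223 304853 3853232
4 49321 308755 3544477
5 45369 312707 3231770
6 41366 316710 2915060
7 37312 320764 2594296
8 33206 324870 2269426
9 29048 329028 1940398
10 24837 333239 1607159
11 20571 337505 1269654
12 16251 341825 927829
13 11876 346200 581629
14 7444 350632 230997
15 2956 230997 0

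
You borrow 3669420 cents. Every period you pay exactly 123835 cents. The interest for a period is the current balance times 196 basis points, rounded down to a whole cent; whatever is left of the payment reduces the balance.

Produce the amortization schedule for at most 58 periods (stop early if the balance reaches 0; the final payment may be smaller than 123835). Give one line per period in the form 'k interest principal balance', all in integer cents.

1 71920 51915 3617505
2 70903 52932 3564573
3 69865 53970 3510603
4 68807 55028 3455575
5 67729 56106 3399469
6 66629 57206 3342263
7 65508 58327 3283936
8 64365 59470 3224466
9 63199 60636 3163830
10 62011 61824 3102006
11 60799 63036 3038970
12 59563 64272 2974698
13 58304 65531 2909167
14 57019 66816 2842351
15 55710 68125 2774226
16 54374 69461 2704765
17 53013 70822 2633943
18 51625 72210 2561733
19 50209 73626 2488107
20 48766 75069 2413038
21 47295 76540 2336498
22 45795 78040 2258458
23 44265 79570 2178888
24 42706 81129 2097759
25 41116 82719 2015040
26 39494 84341 1930699
27 37841 85994 1844705
28 36156 87679 1757026
29 34437 89398 1667628
30 32685 91150 1576478
31 30898 92937 1483541
32 29077 94758 1388783
33 27220 96615 1292168
34 25326 98509 1193659
35 23395 100440 1093219
36 21427 102408 990811
37 19419 104416 886395
38 17373 106462 779933
39 15286 108549 671384
40 13159 110676 560708
41 10989 112846 447862
42 8778 115057 332805
43 6522 117313 215492
44 4223 119612 95880
45 1879 95880 0

1. interest=⌊3669420·196/10000⌋=71920; principal=123835-71920=51915; balance=3669420-51915=3617505
2. interest=⌊3617505·196/10000⌋=70903; principal=123835-70903=52932; balance=3617505-52932=3564573
3. interest=⌊3564573·196/10000⌋=69865; principal=123835-69865=53970; balance=3564573-53970=3510603
4. interest=⌊3510603·196/10000⌋=68807; principal=123835-68807=55028; balance=3510603-55028=3455575
5. interest=⌊3455575·196/10000⌋=67729; principal=123835-67729=56106; balance=3455575-56106=3399469
6. interest=⌊3399469·196/10000⌋=66629; principal=123835-66629=57206; balance=3399469-57206=3342263
7. interest=⌊3342263·196/10000⌋=65508; principal=123835-65508=58327; balance=3342263-58327=3283936
8. interest=⌊3283936·196/10000⌋=64365; principal=123835-64365=59470; balance=3283936-59470=3224466
9. interest=⌊3224466·196/10000⌋=63199; principal=123835-63199=60636; balance=3224466-60636=3163830
10. interest=⌊3163830·196/10000⌋=62011; principal=123835-62011=61824; balance=3163830-61824=3102006
11. interest=⌊3102006·196/10000⌋=60799; principal=123835-60799=63036; balance=3102006-63036=3038970
12. interest=⌊3038970·196/10000⌋=59563; principal=123835-59563=64272; balance=3038970-64272=2974698
13. interest=⌊2974698·196/10000⌋=58304; principal=123835-58304=65531; balance=2974698-65531=2909167
14. interest=⌊2909167·196/10000⌋=57019; principal=123835-57019=66816; balance=2909167-66816=2842351
15. interest=⌊2842351·196/10000⌋=55710; principal=123835-55710=68125; balance=2842351-68125=2774226
16. interest=⌊2774226·196/10000⌋=54374; principal=123835-54374=69461; balance=2774226-69461=2704765
17. interest=⌊2704765·196/10000⌋=53013; principal=123835-53013=70822; balance=2704765-70822=2633943
18. interest=⌊2633943·196/10000⌋=51625; principal=123835-51625=72210; balance=2633943-72210=2561733
19. interest=⌊2561733·196/10000⌋=50209; principal=123835-50209=73626; balance=2561733-73626=2488107
20. interest=⌊2488107·196/10000⌋=48766; principal=123835-48766=75069; balance=2488107-75069=2413038
21. interest=⌊2413038·196/10000⌋=47295; principal=123835-47295=76540; balance=2413038-76540=2336498
22. interest=⌊2336498·196/10000⌋=45795; principal=123835-45795=78040; balance=2336498-78040=2258458
23. interest=⌊2258458·196/10000⌋=44265; principal=123835-44265=79570; balance=2258458-79570=2178888
24. interest=⌊2178888·196/10000⌋=42706; principal=123835-42706=81129; balance=2178888-81129=2097759
25. interest=⌊2097759·196/10000⌋=41116; principal=123835-41116=82719; balance=2097759-82719=2015040
26. interest=⌊2015040·196/10000⌋=39494; principal=123835-39494=84341; balance=2015040-84341=1930699
27. interest=⌊1930699·196/10000⌋=37841; principal=123835-37841=85994; balance=1930699-85994=1844705
28. interest=⌊1844705·196/10000⌋=36156; principal=123835-36156=87679; balance=1844705-87679=1757026
29. interest=⌊1757026·196/10000⌋=34437; principal=123835-34437=89398; balance=1757026-89398=1667628
30. interest=⌊1667628·196/10000⌋=32685; principal=123835-32685=91150; balance=1667628-91150=1576478
31. interest=⌊1576478·196/10000⌋=30898; principal=123835-30898=92937; balance=1576478-92937=1483541
32. interest=⌊1483541·196/10000⌋=29077; principal=123835-29077=94758; balance=1483541-94758=1388783
33. interest=⌊1388783·196/10000⌋=27220; principal=123835-27220=96615; balance=1388783-96615=1292168
34. interest=⌊1292168·196/10000⌋=25326; principal=123835-25326=98509; balance=1292168-98509=1193659
35. interest=⌊1193659·196/10000⌋=23395; principal=123835-23395=100440; balance=1193659-100440=1093219
36. interest=⌊1093219·196/10000⌋=21427; principal=123835-21427=102408; balance=1093219-102408=990811
37. interest=⌊990811·196/10000⌋=19419; principal=123835-19419=104416; balance=990811-104416=886395
38. interest=⌊886395·196/10000⌋=17373; principal=123835-17373=106462; balance=886395-106462=779933
39. interest=⌊779933·196/10000⌋=15286; principal=123835-15286=108549; balance=779933-108549=671384
40. interest=⌊671384·196/10000⌋=13159; principal=123835-13159=110676; balance=671384-110676=560708
41. interest=⌊560708·196/10000⌋=10989; principal=123835-10989=112846; balance=560708-112846=447862
42. interest=⌊447862·196/10000⌋=8778; principal=123835-8778=115057; balance=447862-115057=332805
43. interest=⌊332805·196/10000⌋=6522; principal=123835-6522=117313; balance=332805-117313=215492
44. interest=⌊215492·196/10000⌋=4223; principal=123835-4223=119612; balance=215492-119612=95880
45. interest=⌊95880·196/10000⌋=1879; principal=min(123835-1879,95880)=95880; balance=95880-95880=0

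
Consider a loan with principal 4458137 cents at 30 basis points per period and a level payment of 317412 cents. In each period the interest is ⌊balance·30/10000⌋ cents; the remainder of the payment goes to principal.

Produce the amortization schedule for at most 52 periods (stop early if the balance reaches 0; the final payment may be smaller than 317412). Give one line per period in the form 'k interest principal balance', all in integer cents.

1. interest=⌊4458137·30/10000⌋=13374; principal=317412-13374=304038; balance=4458137-304038=4154099
2. interest=⌊4154099·30/10000⌋=12462; principal=317412-12462=304950; balance=4154099-304950=3849149
3. interest=⌊3849149·30/10000⌋=11547; principal=317412-11547=305865; balance=3849149-305865=3543284
4. interest=⌊3543284·30/10000⌋=10629; principal=317412-10629=306783; balance=3543284-306783=3236501
5. interest=⌊3236501·30/10000⌋=9709; principal=317412-9709=307703; balance=3236501-307703=2928798
6. interest=⌊2928798·30/10000⌋=8786; principal=317412-8786=308626; balance=2928798-308626=2620172
7. interest=⌊2620172·30/10000⌋=7860; principal=317412-7860=309552; balance=2620172-309552=2310620
8. interest=⌊2310620·30/10000⌋=6931; principal=317412-6931=310481; balance=2310620-310481=2000139
9. interest=⌊2000139·30/10000⌋=6000; principal=317412-6000=311412; balance=2000139-311412=1688727
10. interest=⌊1688727·30/10000⌋=5066; principal=317412-5066=312346; balance=1688727-312346=1376381
11. interest=⌊1376381·30/10000⌋=4129; principal=317412-4129=313283; balance=1376381-313283=1063098
12. interest=⌊1063098·30/10000⌋=3189; principal=317412-3189=314223; balance=1063098-314223=748875
13. interest=⌊748875·30/10000⌋=2246; principal=317412-2246=315166; balance=748875-315166=433709
14. interest=⌊433709·30/10000⌋=1301; principal=317412-1301=316111; balance=433709-316111=117598
15. interest=⌊117598·30/10000⌋=352; principal=min(317412-352,117598)=117598; balance=117598-117598=0

1 13374 304038 4154099
2 12462 304950 3849149
3 11547 305865 3543284
4 10629 306783 3236501
5 9709 307703 2928798
6 8786 308626 2620172
7 7860 309552 2310620
8 6931 310481 2000139
9 6000 311412 1688727
10 5066 312346 1376381
11 4129 313283 1063098
12 3189 314223 748875
13 2246 315166 433709
14 1301 316111 117598
15 352 117598 0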